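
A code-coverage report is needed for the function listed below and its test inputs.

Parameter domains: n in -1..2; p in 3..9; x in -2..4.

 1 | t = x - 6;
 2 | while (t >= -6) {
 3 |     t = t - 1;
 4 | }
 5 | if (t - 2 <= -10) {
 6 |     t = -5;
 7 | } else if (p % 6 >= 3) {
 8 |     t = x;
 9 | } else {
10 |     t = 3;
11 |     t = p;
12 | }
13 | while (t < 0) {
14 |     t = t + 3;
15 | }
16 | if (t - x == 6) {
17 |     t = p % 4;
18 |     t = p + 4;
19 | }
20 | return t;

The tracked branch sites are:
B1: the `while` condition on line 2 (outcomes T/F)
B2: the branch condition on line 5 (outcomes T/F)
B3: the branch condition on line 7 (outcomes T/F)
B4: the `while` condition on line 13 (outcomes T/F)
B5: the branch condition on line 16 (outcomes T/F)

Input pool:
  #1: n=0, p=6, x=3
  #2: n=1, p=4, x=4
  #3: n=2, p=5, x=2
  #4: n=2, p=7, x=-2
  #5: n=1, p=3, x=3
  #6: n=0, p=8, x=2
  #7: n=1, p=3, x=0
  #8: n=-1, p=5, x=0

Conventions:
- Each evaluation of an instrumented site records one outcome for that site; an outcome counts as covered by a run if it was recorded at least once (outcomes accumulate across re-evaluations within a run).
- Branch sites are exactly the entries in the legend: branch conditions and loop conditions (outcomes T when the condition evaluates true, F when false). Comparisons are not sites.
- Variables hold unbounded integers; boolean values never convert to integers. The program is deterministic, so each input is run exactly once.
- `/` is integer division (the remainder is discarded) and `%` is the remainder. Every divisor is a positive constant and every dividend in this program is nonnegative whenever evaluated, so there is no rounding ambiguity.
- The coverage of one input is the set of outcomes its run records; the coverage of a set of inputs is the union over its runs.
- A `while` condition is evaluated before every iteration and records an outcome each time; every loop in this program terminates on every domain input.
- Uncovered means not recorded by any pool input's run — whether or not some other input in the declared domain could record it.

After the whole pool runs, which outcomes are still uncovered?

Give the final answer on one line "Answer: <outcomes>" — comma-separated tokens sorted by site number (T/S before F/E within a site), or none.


input #1, n=0, p=6, x=3: events B1->T, B1->T, B1->T, B1->T, B1->F, B2->F, B3->F, B4->F, B5->F; outcomes B1=T, B1=F, B2=F, B3=F, B4=F, B5=F
input #2, n=1, p=4, x=4: events B1->T, B1->T, B1->T, B1->T, B1->T, B1->F, B2->F, B3->T, B4->F, B5->F; outcomes B1=T, B1=F, B2=F, B3=T, B4=F, B5=F
input #3, n=2, p=5, x=2: events B1->T, B1->T, B1->T, B1->F, B2->F, B3->T, B4->F, B5->F; outcomes B1=T, B1=F, B2=F, B3=T, B4=F, B5=F
input #4, n=2, p=7, x=-2: events B1->F, B2->T, B4->T, B4->T, B4->F, B5->F; outcomes B1=F, B2=T, B4=T, B4=F, B5=F
input #5, n=1, p=3, x=3: events B1->T, B1->T, B1->T, B1->T, B1->F, B2->F, B3->T, B4->F, B5->F; outcomes B1=T, B1=F, B2=F, B3=T, B4=F, B5=F
input #6, n=0, p=8, x=2: events B1->T, B1->T, B1->T, B1->F, B2->F, B3->F, B4->F, B5->T; outcomes B1=T, B1=F, B2=F, B3=F, B4=F, B5=T
input #7, n=1, p=3, x=0: events B1->T, B1->F, B2->F, B3->T, B4->F, B5->F; outcomes B1=T, B1=F, B2=F, B3=T, B4=F, B5=F
input #8, n=-1, p=5, x=0: events B1->T, B1->F, B2->F, B3->T, B4->F, B5->F; outcomes B1=T, B1=F, B2=F, B3=T, B4=F, B5=F
union over the pool: B1=T, B1=F, B2=T, B2=F, B3=T, B3=F, B4=T, B4=F, B5=T, B5=F
uncovered (0 of 10): none
Answer: none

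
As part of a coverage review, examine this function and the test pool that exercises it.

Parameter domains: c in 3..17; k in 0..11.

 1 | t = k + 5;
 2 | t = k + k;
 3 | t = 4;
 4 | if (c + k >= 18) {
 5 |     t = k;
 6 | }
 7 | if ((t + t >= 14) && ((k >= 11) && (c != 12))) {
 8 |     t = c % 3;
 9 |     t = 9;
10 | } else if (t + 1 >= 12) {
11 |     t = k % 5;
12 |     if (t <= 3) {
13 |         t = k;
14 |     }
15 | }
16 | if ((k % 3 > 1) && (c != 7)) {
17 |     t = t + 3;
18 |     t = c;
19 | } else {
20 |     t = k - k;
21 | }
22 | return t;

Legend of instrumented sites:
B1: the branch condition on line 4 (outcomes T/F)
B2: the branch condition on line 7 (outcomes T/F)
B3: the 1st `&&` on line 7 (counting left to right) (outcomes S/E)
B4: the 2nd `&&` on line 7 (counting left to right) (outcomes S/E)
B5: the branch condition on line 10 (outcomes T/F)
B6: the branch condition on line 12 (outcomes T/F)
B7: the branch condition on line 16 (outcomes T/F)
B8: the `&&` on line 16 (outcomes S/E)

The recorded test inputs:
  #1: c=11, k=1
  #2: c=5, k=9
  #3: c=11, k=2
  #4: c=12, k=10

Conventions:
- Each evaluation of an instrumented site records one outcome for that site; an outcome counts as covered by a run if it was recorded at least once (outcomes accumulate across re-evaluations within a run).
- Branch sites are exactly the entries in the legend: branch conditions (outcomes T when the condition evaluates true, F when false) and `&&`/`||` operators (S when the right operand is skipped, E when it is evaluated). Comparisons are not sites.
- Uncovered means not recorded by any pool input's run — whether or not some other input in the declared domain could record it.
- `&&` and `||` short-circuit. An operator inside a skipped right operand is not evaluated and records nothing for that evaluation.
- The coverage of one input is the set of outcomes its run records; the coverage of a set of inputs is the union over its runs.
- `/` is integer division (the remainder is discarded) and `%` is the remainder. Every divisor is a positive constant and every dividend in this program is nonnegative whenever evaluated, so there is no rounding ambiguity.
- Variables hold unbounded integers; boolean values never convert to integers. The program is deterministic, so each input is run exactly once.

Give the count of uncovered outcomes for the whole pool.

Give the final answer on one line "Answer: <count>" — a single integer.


#1 (c=11, k=1) -> B1->F, B3->S, B2->F, B5->F, B8->S, B7->F; covered: B1=F, B2=F, B3=S, B5=F, B7=F, B8=S
#2 (c=5, k=9) -> B1->F, B3->S, B2->F, B5->F, B8->S, B7->F; covered: B1=F, B2=F, B3=S, B5=F, B7=F, B8=S
#3 (c=11, k=2) -> B1->F, B3->S, B2->F, B5->F, B8->E, B7->T; covered: B1=F, B2=F, B3=S, B5=F, B7=T, B8=E
#4 (c=12, k=10) -> B1->T, B3->E, B4->S, B2->F, B5->F, B8->S, B7->F; covered: B1=T, B2=F, B3=E, B4=S, B5=F, B7=F, B8=S
union over the pool: B1=T, B1=F, B2=F, B3=S, B3=E, B4=S, B5=F, B7=T, B7=F, B8=S, B8=E
uncovered (5 of 16): B2=T, B4=E, B5=T, B6=T, B6=F
Answer: 5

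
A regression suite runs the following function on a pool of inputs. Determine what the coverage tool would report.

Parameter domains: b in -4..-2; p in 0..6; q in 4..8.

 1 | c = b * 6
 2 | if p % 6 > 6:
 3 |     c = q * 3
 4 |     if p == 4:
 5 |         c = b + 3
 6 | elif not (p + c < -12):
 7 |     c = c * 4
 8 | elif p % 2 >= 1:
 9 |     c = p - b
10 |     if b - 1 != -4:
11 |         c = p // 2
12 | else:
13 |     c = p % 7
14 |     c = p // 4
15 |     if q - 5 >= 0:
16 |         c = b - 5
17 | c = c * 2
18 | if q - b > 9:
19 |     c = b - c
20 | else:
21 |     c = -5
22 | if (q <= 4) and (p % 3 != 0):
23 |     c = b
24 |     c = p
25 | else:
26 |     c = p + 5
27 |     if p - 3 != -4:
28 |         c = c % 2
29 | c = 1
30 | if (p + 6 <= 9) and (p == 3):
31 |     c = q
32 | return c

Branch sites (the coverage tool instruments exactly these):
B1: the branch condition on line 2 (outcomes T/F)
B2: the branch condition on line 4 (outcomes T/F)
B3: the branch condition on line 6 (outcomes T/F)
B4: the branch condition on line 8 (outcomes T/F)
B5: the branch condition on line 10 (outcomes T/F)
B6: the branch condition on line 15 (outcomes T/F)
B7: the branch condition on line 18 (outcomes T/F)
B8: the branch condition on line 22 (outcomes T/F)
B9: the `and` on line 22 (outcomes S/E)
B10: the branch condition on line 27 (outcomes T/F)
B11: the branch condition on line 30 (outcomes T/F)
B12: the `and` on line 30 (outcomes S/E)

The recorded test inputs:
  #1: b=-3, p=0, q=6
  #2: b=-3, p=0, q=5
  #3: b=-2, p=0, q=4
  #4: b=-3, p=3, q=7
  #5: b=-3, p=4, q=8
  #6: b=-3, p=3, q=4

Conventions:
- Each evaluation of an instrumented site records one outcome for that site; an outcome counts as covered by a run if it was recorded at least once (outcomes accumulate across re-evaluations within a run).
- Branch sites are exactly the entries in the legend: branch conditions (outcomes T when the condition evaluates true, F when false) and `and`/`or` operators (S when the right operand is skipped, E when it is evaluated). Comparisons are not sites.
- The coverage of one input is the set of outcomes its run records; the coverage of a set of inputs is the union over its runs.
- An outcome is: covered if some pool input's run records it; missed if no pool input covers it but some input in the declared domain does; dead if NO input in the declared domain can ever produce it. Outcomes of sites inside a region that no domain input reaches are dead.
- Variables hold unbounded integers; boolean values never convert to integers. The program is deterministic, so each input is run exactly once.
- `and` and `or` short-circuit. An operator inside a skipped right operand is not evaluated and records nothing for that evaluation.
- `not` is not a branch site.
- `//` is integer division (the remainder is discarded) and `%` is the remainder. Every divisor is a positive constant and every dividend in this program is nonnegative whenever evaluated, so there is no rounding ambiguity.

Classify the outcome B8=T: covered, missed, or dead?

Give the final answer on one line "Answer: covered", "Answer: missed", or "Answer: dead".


no pool input records B8=T
but domain input (b=-4, p=1, q=4) does record it -> reachable, so missed
Answer: missed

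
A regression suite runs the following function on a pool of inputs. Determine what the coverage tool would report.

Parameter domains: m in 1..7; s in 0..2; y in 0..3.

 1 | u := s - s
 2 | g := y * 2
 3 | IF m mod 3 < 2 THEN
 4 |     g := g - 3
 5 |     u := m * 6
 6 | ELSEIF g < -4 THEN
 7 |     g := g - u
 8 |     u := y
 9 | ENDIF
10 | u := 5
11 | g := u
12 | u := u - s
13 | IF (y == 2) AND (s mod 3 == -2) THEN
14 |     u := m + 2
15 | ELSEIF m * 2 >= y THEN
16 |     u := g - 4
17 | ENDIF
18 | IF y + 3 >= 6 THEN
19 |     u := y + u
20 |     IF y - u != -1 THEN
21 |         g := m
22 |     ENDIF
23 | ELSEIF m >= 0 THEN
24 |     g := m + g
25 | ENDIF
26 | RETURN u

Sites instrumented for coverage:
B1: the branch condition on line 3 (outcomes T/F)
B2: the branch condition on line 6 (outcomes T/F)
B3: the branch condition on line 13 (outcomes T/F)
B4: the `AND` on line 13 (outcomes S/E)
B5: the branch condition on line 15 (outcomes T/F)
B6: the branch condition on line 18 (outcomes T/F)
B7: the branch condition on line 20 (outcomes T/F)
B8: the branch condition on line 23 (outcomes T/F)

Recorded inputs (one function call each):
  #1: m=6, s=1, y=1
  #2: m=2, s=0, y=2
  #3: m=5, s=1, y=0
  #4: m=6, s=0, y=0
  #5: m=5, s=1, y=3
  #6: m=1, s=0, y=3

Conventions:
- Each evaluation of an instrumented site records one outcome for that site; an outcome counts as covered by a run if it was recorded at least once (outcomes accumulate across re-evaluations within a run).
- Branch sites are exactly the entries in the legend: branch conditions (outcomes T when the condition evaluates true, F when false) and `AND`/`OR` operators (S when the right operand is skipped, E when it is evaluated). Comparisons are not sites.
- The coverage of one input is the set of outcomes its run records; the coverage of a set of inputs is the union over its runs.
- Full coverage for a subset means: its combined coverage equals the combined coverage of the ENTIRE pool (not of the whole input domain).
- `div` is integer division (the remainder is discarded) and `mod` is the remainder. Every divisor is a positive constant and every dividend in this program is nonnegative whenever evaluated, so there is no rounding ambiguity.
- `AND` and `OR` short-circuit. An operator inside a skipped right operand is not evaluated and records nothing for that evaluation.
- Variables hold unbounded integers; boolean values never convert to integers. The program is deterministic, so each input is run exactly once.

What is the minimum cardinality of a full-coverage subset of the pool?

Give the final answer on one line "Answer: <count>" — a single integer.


run #1 (m=6, s=1, y=1) runs B1->T, B4->S, B3->F, B5->T, B6->F, B8->T; records B1=T, B3=F, B4=S, B5=T, B6=F, B8=T
run #2 (m=2, s=0, y=2) runs B1->F, B2->F, B4->E, B3->F, B5->T, B6->F, B8->T; records B1=F, B2=F, B3=F, B4=E, B5=T, B6=F, B8=T
run #3 (m=5, s=1, y=0) runs B1->F, B2->F, B4->S, B3->F, B5->T, B6->F, B8->T; records B1=F, B2=F, B3=F, B4=S, B5=T, B6=F, B8=T
run #4 (m=6, s=0, y=0) runs B1->T, B4->S, B3->F, B5->T, B6->F, B8->T; records B1=T, B3=F, B4=S, B5=T, B6=F, B8=T
run #5 (m=5, s=1, y=3) runs B1->F, B2->F, B4->S, B3->F, B5->T, B6->T, B7->F; records B1=F, B2=F, B3=F, B4=S, B5=T, B6=T, B7=F
run #6 (m=1, s=0, y=3) runs B1->T, B4->S, B3->F, B5->F, B6->T, B7->T; records B1=T, B3=F, B4=S, B5=F, B6=T, B7=T
the full pool covers 13 outcomes: B1=T, B1=F, B2=F, B3=F, B4=S, B4=E, B5=T, B5=F, B6=T, B6=F, B7=T, B7=F, B8=T
checked all size-1 subsets: none covers 13 outcomes (max 7/13)
checked all size-2 subsets: none covers 13 outcomes (max 12/13)
at size 3, {2, 5, 6} reaches all 13 outcomes; every lexicographically earlier size-3 subset fails
Answer: 3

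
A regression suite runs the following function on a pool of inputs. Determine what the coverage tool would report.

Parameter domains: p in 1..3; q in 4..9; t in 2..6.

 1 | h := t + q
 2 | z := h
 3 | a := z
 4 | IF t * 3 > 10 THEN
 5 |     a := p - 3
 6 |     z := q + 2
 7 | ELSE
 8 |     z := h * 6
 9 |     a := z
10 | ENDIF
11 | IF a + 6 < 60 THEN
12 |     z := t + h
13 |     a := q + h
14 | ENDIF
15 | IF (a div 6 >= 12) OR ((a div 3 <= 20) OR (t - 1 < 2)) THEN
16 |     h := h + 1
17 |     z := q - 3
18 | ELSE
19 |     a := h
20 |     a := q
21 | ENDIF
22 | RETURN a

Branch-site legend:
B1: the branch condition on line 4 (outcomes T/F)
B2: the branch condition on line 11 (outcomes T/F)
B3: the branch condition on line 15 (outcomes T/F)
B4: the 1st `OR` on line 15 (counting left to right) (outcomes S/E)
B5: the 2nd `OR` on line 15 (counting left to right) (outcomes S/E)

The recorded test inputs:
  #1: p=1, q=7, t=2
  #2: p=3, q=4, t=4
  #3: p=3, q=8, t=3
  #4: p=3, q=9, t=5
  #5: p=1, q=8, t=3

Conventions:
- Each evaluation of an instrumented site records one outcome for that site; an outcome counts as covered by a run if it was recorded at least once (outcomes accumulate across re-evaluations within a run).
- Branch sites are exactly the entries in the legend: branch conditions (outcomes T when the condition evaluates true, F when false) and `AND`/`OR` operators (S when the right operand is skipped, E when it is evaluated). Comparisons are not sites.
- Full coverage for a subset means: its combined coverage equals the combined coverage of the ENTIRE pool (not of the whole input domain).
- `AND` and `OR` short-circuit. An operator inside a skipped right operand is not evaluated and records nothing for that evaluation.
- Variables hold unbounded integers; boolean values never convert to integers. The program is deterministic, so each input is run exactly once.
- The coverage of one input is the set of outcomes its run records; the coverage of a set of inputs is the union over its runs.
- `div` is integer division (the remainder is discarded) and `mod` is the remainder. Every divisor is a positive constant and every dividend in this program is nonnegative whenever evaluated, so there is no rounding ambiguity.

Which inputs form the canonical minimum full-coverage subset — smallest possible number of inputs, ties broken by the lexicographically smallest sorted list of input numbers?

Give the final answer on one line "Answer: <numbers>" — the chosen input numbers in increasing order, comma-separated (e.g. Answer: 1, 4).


#1 (p=1, q=7, t=2) -> B1->F, B2->F, B4->E, B5->S, B3->T; covered: B1=F, B2=F, B3=T, B4=E, B5=S
#2 (p=3, q=4, t=4) -> B1->T, B2->T, B4->E, B5->S, B3->T; covered: B1=T, B2=T, B3=T, B4=E, B5=S
#3 (p=3, q=8, t=3) -> B1->F, B2->F, B4->E, B5->E, B3->F; covered: B1=F, B2=F, B3=F, B4=E, B5=E
#4 (p=3, q=9, t=5) -> B1->T, B2->T, B4->E, B5->S, B3->T; covered: B1=T, B2=T, B3=T, B4=E, B5=S
#5 (p=1, q=8, t=3) -> B1->F, B2->F, B4->E, B5->E, B3->F; covered: B1=F, B2=F, B3=F, B4=E, B5=E
union over all inputs: B1=T, B1=F, B2=T, B2=F, B3=T, B3=F, B4=E, B5=S, B5=E (9 outcomes)
size 1 is not enough: best union over all size-1 subsets is 5/9
size 2: inputs {2, 3} cover all 9 outcomes, and no lexicographically smaller subset of this size does
Answer: 2, 3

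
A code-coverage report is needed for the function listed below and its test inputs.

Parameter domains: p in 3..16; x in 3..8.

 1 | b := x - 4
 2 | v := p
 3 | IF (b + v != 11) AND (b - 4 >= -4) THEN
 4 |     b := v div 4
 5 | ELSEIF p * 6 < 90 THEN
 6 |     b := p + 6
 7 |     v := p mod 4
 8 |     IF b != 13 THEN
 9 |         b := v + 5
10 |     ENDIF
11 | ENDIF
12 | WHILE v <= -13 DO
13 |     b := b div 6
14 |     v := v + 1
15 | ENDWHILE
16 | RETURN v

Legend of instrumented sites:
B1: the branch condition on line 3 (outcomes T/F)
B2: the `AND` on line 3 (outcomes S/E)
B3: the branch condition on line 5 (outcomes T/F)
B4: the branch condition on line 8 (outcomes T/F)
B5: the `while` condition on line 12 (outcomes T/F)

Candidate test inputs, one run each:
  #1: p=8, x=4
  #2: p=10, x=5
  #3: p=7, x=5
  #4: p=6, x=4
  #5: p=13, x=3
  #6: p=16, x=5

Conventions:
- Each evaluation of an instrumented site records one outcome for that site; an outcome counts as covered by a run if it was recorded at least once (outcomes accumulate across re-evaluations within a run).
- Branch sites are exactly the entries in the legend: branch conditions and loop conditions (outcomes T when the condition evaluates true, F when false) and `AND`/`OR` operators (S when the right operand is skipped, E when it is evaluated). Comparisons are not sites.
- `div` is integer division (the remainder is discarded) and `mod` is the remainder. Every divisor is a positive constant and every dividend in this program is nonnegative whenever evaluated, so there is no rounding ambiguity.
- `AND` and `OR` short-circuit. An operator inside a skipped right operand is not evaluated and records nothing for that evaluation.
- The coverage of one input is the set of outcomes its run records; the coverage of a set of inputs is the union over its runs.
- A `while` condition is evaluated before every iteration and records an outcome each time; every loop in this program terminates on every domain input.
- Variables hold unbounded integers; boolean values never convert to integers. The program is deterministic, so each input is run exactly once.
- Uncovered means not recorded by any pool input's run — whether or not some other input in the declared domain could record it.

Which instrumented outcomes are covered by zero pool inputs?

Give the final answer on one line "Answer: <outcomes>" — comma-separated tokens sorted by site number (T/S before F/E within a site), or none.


#1 (p=8, x=4) -> B2->E, B1->T, B5->F; covered: B1=T, B2=E, B5=F
#2 (p=10, x=5) -> B2->S, B1->F, B3->T, B4->T, B5->F; covered: B1=F, B2=S, B3=T, B4=T, B5=F
#3 (p=7, x=5) -> B2->E, B1->T, B5->F; covered: B1=T, B2=E, B5=F
#4 (p=6, x=4) -> B2->E, B1->T, B5->F; covered: B1=T, B2=E, B5=F
#5 (p=13, x=3) -> B2->E, B1->F, B3->T, B4->T, B5->F; covered: B1=F, B2=E, B3=T, B4=T, B5=F
#6 (p=16, x=5) -> B2->E, B1->T, B5->F; covered: B1=T, B2=E, B5=F
union over the pool: B1=T, B1=F, B2=S, B2=E, B3=T, B4=T, B5=F
uncovered (3 of 10): B3=F, B4=F, B5=T
Answer: B3=F, B4=F, B5=T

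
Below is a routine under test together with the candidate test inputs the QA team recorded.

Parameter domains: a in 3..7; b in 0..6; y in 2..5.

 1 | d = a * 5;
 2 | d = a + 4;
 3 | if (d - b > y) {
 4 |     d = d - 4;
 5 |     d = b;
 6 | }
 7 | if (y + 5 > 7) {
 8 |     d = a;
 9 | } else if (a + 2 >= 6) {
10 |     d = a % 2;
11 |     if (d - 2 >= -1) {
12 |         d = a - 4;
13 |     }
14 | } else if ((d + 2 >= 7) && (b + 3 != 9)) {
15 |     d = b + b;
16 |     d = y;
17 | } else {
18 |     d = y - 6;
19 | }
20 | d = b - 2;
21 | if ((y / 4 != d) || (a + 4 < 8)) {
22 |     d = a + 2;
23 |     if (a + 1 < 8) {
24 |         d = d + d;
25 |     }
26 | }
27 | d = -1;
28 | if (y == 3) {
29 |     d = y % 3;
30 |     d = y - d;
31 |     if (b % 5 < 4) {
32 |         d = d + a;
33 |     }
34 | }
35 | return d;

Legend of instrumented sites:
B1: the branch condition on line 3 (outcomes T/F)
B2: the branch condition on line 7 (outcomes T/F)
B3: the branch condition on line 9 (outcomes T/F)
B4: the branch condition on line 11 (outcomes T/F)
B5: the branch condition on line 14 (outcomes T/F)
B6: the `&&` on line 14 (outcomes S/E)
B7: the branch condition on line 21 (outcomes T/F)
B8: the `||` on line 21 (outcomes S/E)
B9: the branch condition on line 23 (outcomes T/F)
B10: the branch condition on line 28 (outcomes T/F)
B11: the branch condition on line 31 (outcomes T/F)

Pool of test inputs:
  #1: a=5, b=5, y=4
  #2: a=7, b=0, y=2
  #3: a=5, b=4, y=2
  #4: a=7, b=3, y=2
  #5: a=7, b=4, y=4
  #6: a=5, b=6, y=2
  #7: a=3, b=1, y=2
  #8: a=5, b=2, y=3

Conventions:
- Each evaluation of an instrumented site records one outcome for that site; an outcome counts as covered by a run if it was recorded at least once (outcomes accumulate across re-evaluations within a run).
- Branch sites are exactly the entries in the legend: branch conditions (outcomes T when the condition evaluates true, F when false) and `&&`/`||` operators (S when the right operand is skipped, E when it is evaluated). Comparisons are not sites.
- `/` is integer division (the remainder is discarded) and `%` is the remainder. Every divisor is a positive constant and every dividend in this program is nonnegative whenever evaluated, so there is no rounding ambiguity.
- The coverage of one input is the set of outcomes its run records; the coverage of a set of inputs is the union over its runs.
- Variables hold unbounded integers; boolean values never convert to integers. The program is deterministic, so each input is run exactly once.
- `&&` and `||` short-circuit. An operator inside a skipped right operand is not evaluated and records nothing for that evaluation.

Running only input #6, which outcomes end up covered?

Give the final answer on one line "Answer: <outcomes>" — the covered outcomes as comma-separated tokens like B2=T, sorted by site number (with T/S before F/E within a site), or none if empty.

Tracing the run of input #6 (a=5, b=6, y=2):
  B1->T, B2->F, B3->T, B4->T, B8->S, B7->T, B9->T, B10->F
deduplicating events, the covered set is: B1=T, B2=F, B3=T, B4=T, B7=T, B8=S, B9=T, B10=F

Answer: B1=T, B2=F, B3=T, B4=T, B7=T, B8=S, B9=T, B10=F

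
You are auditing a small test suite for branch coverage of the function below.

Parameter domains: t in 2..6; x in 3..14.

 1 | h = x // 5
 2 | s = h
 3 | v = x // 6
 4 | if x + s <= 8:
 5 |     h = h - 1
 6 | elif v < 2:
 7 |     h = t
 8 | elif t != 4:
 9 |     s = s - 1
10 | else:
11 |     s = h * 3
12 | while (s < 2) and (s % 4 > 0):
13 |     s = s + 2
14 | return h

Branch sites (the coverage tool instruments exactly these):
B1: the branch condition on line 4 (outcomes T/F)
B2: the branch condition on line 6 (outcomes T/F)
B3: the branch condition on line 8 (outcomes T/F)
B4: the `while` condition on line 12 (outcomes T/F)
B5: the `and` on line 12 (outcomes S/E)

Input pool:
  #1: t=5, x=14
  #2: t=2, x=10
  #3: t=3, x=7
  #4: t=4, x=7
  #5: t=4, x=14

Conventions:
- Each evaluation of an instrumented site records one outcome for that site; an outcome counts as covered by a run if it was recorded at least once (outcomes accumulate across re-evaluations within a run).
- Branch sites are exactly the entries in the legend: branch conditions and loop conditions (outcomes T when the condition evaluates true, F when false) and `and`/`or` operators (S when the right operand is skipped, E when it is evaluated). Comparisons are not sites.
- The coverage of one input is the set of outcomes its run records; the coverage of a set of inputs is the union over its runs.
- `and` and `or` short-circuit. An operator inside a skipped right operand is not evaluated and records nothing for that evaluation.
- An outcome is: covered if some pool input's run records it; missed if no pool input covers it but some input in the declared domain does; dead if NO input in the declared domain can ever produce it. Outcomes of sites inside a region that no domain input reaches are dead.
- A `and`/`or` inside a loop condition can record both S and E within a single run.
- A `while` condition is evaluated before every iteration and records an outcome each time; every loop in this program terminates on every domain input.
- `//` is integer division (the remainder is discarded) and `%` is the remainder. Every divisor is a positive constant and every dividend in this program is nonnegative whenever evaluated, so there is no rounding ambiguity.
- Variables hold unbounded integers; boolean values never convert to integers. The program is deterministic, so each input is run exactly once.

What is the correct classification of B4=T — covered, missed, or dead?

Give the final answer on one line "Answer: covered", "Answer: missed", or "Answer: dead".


B4=T is recorded by pool input(s) 1, 3, 4 -> covered
Answer: covered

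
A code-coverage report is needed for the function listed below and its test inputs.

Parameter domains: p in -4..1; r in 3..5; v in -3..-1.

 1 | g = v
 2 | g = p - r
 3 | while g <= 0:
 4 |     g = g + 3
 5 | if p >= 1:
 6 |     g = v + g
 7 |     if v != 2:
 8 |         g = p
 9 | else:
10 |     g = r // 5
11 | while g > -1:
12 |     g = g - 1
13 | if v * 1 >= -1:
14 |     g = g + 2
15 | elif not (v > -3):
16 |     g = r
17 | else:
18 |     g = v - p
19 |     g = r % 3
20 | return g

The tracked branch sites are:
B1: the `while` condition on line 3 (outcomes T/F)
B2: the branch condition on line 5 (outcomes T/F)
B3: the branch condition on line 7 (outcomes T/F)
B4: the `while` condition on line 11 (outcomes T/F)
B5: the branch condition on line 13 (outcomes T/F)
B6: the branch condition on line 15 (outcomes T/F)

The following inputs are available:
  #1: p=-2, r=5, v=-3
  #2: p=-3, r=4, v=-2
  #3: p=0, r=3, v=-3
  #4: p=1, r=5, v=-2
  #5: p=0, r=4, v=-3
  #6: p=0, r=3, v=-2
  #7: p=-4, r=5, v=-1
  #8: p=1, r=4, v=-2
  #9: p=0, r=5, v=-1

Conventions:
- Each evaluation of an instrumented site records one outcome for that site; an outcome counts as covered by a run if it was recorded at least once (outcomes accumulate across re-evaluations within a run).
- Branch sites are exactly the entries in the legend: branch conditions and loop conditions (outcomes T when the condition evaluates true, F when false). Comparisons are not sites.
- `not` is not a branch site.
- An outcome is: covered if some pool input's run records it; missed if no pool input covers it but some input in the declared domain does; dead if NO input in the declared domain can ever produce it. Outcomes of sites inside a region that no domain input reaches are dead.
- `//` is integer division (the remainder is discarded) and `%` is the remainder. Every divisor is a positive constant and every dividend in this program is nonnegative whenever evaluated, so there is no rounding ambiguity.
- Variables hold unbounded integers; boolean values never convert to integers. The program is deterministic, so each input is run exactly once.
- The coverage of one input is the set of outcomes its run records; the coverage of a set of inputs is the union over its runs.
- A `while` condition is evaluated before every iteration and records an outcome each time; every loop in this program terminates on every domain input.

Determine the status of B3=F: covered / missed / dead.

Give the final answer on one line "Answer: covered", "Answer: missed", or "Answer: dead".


no pool input records B3=F
checking all 54 inputs in the declared domain: B3=F is never recorded -> dead
Answer: dead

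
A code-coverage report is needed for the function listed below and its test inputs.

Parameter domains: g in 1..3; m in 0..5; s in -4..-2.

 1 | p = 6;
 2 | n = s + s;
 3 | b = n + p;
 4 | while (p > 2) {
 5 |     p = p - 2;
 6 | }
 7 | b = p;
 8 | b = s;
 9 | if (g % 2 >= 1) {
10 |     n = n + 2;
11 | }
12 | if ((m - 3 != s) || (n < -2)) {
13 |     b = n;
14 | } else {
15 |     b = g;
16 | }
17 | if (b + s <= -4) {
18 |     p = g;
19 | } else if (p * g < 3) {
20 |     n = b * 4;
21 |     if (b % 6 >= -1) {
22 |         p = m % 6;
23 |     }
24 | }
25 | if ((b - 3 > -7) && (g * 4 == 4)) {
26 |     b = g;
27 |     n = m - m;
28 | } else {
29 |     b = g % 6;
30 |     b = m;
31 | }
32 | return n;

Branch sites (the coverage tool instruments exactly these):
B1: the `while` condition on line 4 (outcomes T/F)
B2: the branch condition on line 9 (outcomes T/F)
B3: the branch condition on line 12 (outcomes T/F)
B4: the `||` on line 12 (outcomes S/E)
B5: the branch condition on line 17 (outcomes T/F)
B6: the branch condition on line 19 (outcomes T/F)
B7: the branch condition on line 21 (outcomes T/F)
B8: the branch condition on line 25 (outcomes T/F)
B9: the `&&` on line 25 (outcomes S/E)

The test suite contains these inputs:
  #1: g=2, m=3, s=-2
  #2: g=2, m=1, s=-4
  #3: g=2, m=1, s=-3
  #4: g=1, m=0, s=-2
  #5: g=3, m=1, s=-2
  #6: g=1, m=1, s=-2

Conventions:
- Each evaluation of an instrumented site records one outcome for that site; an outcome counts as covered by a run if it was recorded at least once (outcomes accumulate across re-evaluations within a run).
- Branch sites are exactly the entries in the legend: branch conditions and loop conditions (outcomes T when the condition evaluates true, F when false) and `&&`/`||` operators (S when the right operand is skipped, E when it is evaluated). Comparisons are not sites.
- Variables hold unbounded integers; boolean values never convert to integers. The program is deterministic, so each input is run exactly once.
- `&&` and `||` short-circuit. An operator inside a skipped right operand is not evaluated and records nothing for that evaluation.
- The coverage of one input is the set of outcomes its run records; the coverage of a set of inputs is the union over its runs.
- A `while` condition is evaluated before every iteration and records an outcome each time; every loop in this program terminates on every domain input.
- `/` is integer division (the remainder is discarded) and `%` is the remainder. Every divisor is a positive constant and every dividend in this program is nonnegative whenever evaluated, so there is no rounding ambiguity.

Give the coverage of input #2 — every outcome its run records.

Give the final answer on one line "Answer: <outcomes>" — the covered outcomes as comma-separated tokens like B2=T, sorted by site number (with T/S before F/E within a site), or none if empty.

Running input #2 (g=2, m=1, s=-4), event by event:
  B1->T, B1->T, B1->F, B2->F, B4->S, B3->T, B5->T, B9->S, B8->F
collecting distinct outcomes: B1=T, B1=F, B2=F, B3=T, B4=S, B5=T, B8=F, B9=S

Answer: B1=T, B1=F, B2=F, B3=T, B4=S, B5=T, B8=F, B9=S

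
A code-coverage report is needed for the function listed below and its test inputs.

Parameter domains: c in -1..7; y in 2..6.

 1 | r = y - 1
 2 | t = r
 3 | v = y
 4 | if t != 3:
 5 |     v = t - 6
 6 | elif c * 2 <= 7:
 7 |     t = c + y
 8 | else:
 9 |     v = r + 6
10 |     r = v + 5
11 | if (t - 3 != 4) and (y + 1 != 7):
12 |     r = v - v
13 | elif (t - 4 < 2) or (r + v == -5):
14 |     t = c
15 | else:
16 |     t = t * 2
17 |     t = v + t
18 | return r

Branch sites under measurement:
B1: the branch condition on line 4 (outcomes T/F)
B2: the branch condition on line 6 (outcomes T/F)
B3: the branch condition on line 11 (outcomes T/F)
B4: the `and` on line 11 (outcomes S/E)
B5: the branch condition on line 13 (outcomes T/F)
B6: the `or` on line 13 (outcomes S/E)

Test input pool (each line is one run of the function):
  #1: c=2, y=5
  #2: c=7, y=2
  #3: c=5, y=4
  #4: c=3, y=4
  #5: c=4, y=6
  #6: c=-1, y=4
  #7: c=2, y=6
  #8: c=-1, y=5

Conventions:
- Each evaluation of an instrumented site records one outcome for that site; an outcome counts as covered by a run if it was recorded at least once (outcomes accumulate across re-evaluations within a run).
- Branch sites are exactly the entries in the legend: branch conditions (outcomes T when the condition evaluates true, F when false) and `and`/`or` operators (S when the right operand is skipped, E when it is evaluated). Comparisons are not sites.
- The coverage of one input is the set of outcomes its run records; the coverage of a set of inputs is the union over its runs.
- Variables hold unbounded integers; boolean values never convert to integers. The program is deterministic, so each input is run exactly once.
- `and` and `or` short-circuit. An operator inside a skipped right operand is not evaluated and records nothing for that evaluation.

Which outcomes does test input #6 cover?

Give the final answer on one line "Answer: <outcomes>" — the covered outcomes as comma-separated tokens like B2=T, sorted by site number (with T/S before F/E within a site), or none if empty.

Simulating input #6 (c=-1, y=4) step by step:
  B1->F, B2->T, B4->E, B3->T
collecting distinct outcomes: B1=F, B2=T, B3=T, B4=E

Answer: B1=F, B2=T, B3=T, B4=E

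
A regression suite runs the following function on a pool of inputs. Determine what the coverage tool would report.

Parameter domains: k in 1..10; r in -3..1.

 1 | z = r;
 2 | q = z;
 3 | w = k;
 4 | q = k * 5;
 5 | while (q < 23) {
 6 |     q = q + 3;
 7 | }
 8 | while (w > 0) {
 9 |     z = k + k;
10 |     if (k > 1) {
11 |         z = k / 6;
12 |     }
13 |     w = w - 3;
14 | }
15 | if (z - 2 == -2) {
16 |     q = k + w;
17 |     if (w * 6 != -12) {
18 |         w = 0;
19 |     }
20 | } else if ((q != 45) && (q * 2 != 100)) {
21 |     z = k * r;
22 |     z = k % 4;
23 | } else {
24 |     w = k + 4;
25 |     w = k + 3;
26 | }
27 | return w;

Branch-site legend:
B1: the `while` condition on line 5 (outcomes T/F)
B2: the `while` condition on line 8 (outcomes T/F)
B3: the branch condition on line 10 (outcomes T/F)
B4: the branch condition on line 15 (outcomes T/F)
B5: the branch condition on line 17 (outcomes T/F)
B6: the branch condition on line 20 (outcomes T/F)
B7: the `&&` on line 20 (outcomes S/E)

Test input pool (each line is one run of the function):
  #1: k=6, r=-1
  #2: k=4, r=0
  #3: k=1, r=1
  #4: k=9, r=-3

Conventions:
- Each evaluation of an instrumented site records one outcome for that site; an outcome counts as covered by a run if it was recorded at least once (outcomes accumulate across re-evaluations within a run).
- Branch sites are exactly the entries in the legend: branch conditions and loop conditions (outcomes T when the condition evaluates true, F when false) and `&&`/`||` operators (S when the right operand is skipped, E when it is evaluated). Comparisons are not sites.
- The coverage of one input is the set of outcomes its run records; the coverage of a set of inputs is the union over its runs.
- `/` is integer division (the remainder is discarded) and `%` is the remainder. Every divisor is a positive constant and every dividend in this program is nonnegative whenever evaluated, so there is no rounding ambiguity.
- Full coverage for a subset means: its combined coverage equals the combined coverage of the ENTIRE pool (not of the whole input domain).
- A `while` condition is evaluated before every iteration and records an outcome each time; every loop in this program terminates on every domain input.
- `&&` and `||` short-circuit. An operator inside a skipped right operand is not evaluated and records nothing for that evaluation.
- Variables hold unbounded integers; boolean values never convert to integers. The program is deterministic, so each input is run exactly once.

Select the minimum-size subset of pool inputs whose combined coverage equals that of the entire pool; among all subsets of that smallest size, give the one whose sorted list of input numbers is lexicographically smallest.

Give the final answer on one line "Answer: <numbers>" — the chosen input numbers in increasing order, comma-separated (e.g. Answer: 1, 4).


run #1 (k=6, r=-1) records B1=F, B2=T, B2=F, B3=T, B4=F, B6=T, B7=E
run #2 (k=4, r=0) records B1=T, B1=F, B2=T, B2=F, B3=T, B4=T, B5=F
run #3 (k=1, r=1) records B1=T, B1=F, B2=T, B2=F, B3=F, B4=F, B6=T, B7=E
run #4 (k=9, r=-3) records B1=F, B2=T, B2=F, B3=T, B4=F, B6=F, B7=S
pool-wide coverage (13 outcomes): B1=T, B1=F, B2=T, B2=F, B3=T, B3=F, B4=T, B4=F, B5=F, B6=T, B6=F, B7=S, B7=E
every size-1 subset falls short of the 13 outcomes (best: 8/13)
every size-2 subset falls short of the 13 outcomes (best: 11/13)
inputs {2, 3, 4} (size 3) cover everything; no size-3 subset with a lexicographically smaller index list covers all 13
Answer: 2, 3, 4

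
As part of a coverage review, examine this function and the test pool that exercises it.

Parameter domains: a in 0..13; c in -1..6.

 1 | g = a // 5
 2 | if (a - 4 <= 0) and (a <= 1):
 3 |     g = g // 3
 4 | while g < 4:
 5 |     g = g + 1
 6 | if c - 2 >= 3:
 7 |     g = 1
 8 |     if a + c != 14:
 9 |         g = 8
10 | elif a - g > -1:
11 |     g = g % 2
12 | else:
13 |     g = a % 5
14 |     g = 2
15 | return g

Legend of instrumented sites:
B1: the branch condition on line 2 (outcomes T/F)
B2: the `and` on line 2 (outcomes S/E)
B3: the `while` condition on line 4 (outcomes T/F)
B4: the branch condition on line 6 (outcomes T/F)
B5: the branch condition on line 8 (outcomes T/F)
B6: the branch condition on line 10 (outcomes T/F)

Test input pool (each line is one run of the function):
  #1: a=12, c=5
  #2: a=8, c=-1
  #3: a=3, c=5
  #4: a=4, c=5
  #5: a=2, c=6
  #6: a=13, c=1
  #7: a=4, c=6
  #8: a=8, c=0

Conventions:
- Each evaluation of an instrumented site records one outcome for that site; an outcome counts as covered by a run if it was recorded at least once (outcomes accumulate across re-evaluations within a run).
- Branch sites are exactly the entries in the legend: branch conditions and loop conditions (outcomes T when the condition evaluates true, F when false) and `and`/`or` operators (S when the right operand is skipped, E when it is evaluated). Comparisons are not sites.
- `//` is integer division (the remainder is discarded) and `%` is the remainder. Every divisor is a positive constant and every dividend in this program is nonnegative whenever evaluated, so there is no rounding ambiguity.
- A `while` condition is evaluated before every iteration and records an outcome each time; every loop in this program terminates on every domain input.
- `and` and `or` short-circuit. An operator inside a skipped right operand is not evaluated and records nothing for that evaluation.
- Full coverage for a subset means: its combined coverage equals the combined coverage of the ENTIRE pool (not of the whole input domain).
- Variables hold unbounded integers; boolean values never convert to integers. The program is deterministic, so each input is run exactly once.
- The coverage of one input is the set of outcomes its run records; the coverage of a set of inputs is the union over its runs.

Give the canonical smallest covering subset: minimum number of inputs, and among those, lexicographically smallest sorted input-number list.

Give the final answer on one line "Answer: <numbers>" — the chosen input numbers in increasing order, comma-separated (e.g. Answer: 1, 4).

test 1 (a=12, c=5) fires B2->S, B1->F, B3->T, B3->T, B3->F, B4->T, B5->T; hits B1=F, B2=S, B3=T, B3=F, B4=T, B5=T
test 2 (a=8, c=-1) fires B2->S, B1->F, B3->T, B3->T, B3->T, B3->F, B4->F, B6->T; hits B1=F, B2=S, B3=T, B3=F, B4=F, B6=T
test 3 (a=3, c=5) fires B2->E, B1->F, B3->T, B3->T, B3->T, B3->T, B3->F, B4->T, B5->T; hits B1=F, B2=E, B3=T, B3=F, B4=T, B5=T
test 4 (a=4, c=5) fires B2->E, B1->F, B3->T, B3->T, B3->T, B3->T, B3->F, B4->T, B5->T; hits B1=F, B2=E, B3=T, B3=F, B4=T, B5=T
test 5 (a=2, c=6) fires B2->E, B1->F, B3->T, B3->T, B3->T, B3->T, B3->F, B4->T, B5->T; hits B1=F, B2=E, B3=T, B3=F, B4=T, B5=T
test 6 (a=13, c=1) fires B2->S, B1->F, B3->T, B3->T, B3->F, B4->F, B6->T; hits B1=F, B2=S, B3=T, B3=F, B4=F, B6=T
test 7 (a=4, c=6) fires B2->E, B1->F, B3->T, B3->T, B3->T, B3->T, B3->F, B4->T, B5->T; hits B1=F, B2=E, B3=T, B3=F, B4=T, B5=T
test 8 (a=8, c=0) fires B2->S, B1->F, B3->T, B3->T, B3->T, B3->F, B4->F, B6->T; hits B1=F, B2=S, B3=T, B3=F, B4=F, B6=T
the full pool covers 9 outcomes: B1=F, B2=S, B2=E, B3=T, B3=F, B4=T, B4=F, B5=T, B6=T
every size-1 subset falls short of the 9 outcomes (best: 6/9)
size 2: inputs {2, 3} cover all 9 outcomes, and no lexicographically smaller subset of this size does

Answer: 2, 3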